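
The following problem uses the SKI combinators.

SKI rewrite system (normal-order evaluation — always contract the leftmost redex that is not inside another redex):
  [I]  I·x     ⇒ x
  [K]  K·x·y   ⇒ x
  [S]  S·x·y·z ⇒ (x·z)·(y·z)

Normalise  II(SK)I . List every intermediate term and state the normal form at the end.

Answer: normal form = SKI  (in 2 steps)

Derivation:
  start: II(SK)I
  [1] I(SK)I
  [2] SKI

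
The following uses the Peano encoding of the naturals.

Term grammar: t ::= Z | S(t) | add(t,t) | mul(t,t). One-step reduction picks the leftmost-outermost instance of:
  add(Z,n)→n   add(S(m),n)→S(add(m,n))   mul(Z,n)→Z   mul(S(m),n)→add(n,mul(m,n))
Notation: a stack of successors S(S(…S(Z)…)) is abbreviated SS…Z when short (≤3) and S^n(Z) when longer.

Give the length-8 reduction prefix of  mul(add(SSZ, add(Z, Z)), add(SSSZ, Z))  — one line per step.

  start: mul(add(SSZ, add(Z, Z)), add(SSSZ, Z))
  [1] mul(S(add(SZ, add(Z, Z))), add(SSSZ, Z))
  [2] add(add(SSSZ, Z), mul(add(SZ, add(Z, Z)), add(SSSZ, Z)))
  [3] add(S(add(SSZ, Z)), mul(add(SZ, add(Z, Z)), add(SSSZ, Z)))
  [4] S(add(add(SSZ, Z), mul(add(SZ, add(Z, Z)), add(SSSZ, Z))))
  [5] S(add(S(add(SZ, Z)), mul(add(SZ, add(Z, Z)), add(SSSZ, Z))))
  [6] S(S(add(add(SZ, Z), mul(add(SZ, add(Z, Z)), add(SSSZ, Z)))))
  [7] S(S(add(S(add(Z, Z)), mul(add(SZ, add(Z, Z)), add(SSSZ, Z)))))
  [8] S(S(S(add(add(Z, Z), mul(add(SZ, add(Z, Z)), add(SSSZ, Z))))))

Answer: after 8 steps: S(S(S(add(add(Z, Z), mul(add(SZ, add(Z, Z)), add(SSSZ, Z))))))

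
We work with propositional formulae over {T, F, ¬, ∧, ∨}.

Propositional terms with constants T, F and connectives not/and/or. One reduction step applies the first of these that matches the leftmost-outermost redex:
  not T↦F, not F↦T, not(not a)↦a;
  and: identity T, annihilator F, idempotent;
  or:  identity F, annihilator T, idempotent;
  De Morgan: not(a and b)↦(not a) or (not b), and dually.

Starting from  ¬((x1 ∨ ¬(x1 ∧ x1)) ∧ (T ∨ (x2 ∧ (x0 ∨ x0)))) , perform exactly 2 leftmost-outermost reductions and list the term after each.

Answer: after 2 steps: (¬x1 ∧ ¬¬(x1 ∧ x1)) ∨ ¬(T ∨ (x2 ∧ (x0 ∨ x0)))

Reduction:
  start: ¬((x1 ∨ ¬(x1 ∧ x1)) ∧ (T ∨ (x2 ∧ (x0 ∨ x0))))
  →1  ¬(x1 ∨ ¬(x1 ∧ x1)) ∨ ¬(T ∨ (x2 ∧ (x0 ∨ x0)))
  →2  (¬x1 ∧ ¬¬(x1 ∧ x1)) ∨ ¬(T ∨ (x2 ∧ (x0 ∨ x0)))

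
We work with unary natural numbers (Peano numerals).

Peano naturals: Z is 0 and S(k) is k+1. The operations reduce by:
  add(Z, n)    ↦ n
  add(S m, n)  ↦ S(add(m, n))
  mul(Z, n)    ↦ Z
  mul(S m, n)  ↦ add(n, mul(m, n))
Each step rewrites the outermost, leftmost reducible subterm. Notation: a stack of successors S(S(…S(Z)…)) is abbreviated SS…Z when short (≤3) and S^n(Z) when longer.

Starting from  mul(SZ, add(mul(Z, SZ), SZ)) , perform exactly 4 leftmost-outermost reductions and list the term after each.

  start: mul(SZ, add(mul(Z, SZ), SZ))
  [1] add(add(mul(Z, SZ), SZ), mul(Z, add(mul(Z, SZ), SZ)))
  [2] add(add(Z, SZ), mul(Z, add(mul(Z, SZ), SZ)))
  [3] add(SZ, mul(Z, add(mul(Z, SZ), SZ)))
  [4] S(add(Z, mul(Z, add(mul(Z, SZ), SZ))))

Answer: after 4 steps: S(add(Z, mul(Z, add(mul(Z, SZ), SZ))))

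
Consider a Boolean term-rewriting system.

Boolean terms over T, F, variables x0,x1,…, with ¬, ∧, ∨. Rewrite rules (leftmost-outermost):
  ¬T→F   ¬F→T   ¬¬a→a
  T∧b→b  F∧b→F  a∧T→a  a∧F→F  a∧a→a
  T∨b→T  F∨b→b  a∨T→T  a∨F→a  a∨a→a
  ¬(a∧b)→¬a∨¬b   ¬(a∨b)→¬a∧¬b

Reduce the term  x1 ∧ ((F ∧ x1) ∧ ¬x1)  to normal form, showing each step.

  start: x1 ∧ ((F ∧ x1) ∧ ¬x1)
  step 1: x1 ∧ (F ∧ ¬x1)
  step 2: x1 ∧ F
  step 3: F

Answer: normal form = F  (in 3 steps)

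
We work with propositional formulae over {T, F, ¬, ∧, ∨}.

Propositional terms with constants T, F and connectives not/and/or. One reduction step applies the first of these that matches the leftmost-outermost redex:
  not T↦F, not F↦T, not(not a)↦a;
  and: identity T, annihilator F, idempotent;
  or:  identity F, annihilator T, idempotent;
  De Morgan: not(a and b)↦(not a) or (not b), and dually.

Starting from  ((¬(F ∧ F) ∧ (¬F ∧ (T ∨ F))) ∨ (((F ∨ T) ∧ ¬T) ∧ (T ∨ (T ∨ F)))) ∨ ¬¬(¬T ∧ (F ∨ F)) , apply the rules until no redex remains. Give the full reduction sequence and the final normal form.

Answer: normal form = T  (in 9 steps)

Working:
  start: ((¬(F ∧ F) ∧ (¬F ∧ (T ∨ F))) ∨ (((F ∨ T) ∧ ¬T) ∧ (T ∨ (T ∨ F)))) ∨ ¬¬(¬T ∧ (F ∨ F))
  step 1: (((¬F ∨ ¬F) ∧ (¬F ∧ (T ∨ F))) ∨ (((F ∨ T) ∧ ¬T) ∧ (T ∨ (T ∨ F)))) ∨ ¬¬(¬T ∧ (F ∨ F))
  step 2: ((¬F ∧ (¬F ∧ (T ∨ F))) ∨ (((F ∨ T) ∧ ¬T) ∧ (T ∨ (T ∨ F)))) ∨ ¬¬(¬T ∧ (F ∨ F))
  step 3: ((T ∧ (¬F ∧ (T ∨ F))) ∨ (((F ∨ T) ∧ ¬T) ∧ (T ∨ (T ∨ F)))) ∨ ¬¬(¬T ∧ (F ∨ F))
  step 4: ((¬F ∧ (T ∨ F)) ∨ (((F ∨ T) ∧ ¬T) ∧ (T ∨ (T ∨ F)))) ∨ ¬¬(¬T ∧ (F ∨ F))
  step 5: ((T ∧ (T ∨ F)) ∨ (((F ∨ T) ∧ ¬T) ∧ (T ∨ (T ∨ F)))) ∨ ¬¬(¬T ∧ (F ∨ F))
  step 6: ((T ∨ F) ∨ (((F ∨ T) ∧ ¬T) ∧ (T ∨ (T ∨ F)))) ∨ ¬¬(¬T ∧ (F ∨ F))
  step 7: (T ∨ (((F ∨ T) ∧ ¬T) ∧ (T ∨ (T ∨ F)))) ∨ ¬¬(¬T ∧ (F ∨ F))
  step 8: T ∨ ¬¬(¬T ∧ (F ∨ F))
  step 9: T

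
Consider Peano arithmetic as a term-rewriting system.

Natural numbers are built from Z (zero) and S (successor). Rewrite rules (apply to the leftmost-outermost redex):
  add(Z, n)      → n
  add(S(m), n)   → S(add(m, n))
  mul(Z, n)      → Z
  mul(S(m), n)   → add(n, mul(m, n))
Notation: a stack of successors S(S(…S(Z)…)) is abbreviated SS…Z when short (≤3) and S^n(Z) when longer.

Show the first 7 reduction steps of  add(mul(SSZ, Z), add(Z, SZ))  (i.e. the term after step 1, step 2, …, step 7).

  start: add(mul(SSZ, Z), add(Z, SZ))
  [1] add(add(Z, mul(SZ, Z)), add(Z, SZ))
  [2] add(mul(SZ, Z), add(Z, SZ))
  [3] add(add(Z, mul(Z, Z)), add(Z, SZ))
  [4] add(mul(Z, Z), add(Z, SZ))
  [5] add(Z, add(Z, SZ))
  [6] add(Z, SZ)
  [7] SZ

Answer: after 7 steps: SZ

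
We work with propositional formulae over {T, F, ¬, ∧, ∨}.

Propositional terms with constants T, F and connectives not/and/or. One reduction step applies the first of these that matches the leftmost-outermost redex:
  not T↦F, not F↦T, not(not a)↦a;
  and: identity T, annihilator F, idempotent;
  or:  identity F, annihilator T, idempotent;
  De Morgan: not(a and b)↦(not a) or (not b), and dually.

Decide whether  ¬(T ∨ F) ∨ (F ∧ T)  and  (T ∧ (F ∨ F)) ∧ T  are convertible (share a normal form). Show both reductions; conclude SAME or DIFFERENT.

Term A:
  start: ¬(T ∨ F) ∨ (F ∧ T)
  step 1: (¬T ∧ ¬F) ∨ (F ∧ T)
  step 2: (F ∧ ¬F) ∨ (F ∧ T)
  step 3: F ∨ (F ∧ T)
  step 4: F ∧ T
  step 5: F

Term B:
  start: (T ∧ (F ∨ F)) ∧ T
  step 1: T ∧ (F ∨ F)
  step 2: F ∨ F
  step 3: F

Answer: SAME — A ⇓ F, B ⇓ F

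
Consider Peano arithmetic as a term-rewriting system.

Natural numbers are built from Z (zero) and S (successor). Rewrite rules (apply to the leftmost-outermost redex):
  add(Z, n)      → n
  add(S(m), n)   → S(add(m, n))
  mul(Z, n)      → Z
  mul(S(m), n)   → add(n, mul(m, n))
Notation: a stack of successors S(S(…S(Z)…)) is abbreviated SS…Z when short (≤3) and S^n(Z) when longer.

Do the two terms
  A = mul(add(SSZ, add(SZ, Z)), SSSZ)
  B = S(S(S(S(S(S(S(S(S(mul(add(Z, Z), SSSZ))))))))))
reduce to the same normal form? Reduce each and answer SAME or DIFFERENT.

Answer: SAME — A ⇓ S^9(Z), B ⇓ S^9(Z)

Working:
Term A:
  start: mul(add(SSZ, add(SZ, Z)), SSSZ)
  →1  mul(S(add(SZ, add(SZ, Z))), SSSZ)
  →2  add(SSSZ, mul(add(SZ, add(SZ, Z)), SSSZ))
  →3  S(add(SSZ, mul(add(SZ, add(SZ, Z)), SSSZ)))
  →4  S(S(add(SZ, mul(add(SZ, add(SZ, Z)), SSSZ))))
  →5  S(S(S(add(Z, mul(add(SZ, add(SZ, Z)), SSSZ)))))
  →6  S(S(S(mul(add(SZ, add(SZ, Z)), SSSZ))))
  →7  S(S(S(mul(S(add(Z, add(SZ, Z))), SSSZ))))
  →8  S(S(S(add(SSSZ, mul(add(Z, add(SZ, Z)), SSSZ)))))
  →9  S(S(S(S(add(SSZ, mul(add(Z, add(SZ, Z)), SSSZ))))))
  →10  S(S(S(S(S(add(SZ, mul(add(Z, add(SZ, Z)), SSSZ)))))))
  →11  S(S(S(S(S(S(add(Z, mul(add(Z, add(SZ, Z)), SSSZ))))))))
  →12  S(S(S(S(S(S(mul(add(Z, add(SZ, Z)), SSSZ)))))))
  →13  S(S(S(S(S(S(mul(add(SZ, Z), SSSZ)))))))
  →14  S(S(S(S(S(S(mul(S(add(Z, Z)), SSSZ)))))))
  →15  S(S(S(S(S(S(add(SSSZ, mul(add(Z, Z), SSSZ))))))))
  →16  S(S(S(S(S(S(S(add(SSZ, mul(add(Z, Z), SSSZ)))))))))
  →17  S(S(S(S(S(S(S(S(add(SZ, mul(add(Z, Z), SSSZ))))))))))
  →18  S(S(S(S(S(S(S(S(S(add(Z, mul(add(Z, Z), SSSZ)))))))))))
  →19  S(S(S(S(S(S(S(S(S(mul(add(Z, Z), SSSZ))))))))))
  →20  S(S(S(S(S(S(S(S(S(mul(Z, SSSZ))))))))))
  →21  S^9(Z)

Term B:
  start: S(S(S(S(S(S(S(S(S(mul(add(Z, Z), SSSZ))))))))))
  →1  S(S(S(S(S(S(S(S(S(mul(Z, SSSZ))))))))))
  →2  S^9(Z)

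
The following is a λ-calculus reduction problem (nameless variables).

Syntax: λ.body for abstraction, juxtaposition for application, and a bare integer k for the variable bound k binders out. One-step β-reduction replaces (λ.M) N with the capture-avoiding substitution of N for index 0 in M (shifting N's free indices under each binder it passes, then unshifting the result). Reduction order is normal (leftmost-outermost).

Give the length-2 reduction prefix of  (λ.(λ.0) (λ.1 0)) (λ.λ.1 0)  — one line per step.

  start: (λ.(λ.0) (λ.1 0)) (λ.λ.1 0)
  step 1: (λ.0) (λ.(λ.λ.1 0) 0)
  step 2: λ.(λ.λ.1 0) 0

Answer: after 2 steps: λ.(λ.λ.1 0) 0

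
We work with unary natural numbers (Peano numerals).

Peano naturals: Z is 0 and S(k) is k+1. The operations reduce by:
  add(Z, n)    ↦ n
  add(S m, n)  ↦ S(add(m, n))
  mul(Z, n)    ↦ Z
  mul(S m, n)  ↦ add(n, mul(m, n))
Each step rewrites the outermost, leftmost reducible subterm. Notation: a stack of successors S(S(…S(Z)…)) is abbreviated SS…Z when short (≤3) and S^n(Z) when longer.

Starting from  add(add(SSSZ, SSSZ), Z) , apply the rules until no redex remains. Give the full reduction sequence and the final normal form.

  start: add(add(SSSZ, SSSZ), Z)
  [1] add(S(add(SSZ, SSSZ)), Z)
  [2] S(add(add(SSZ, SSSZ), Z))
  [3] S(add(S(add(SZ, SSSZ)), Z))
  [4] S(S(add(add(SZ, SSSZ), Z)))
  [5] S(S(add(S(add(Z, SSSZ)), Z)))
  [6] S(S(S(add(add(Z, SSSZ), Z))))
  [7] S(S(S(add(SSSZ, Z))))
  [8] S(S(S(S(add(SSZ, Z)))))
  [9] S(S(S(S(S(add(SZ, Z))))))
  [10] S(S(S(S(S(S(add(Z, Z)))))))
  [11] S^6(Z)

Answer: normal form = S^6(Z)  (in 11 steps)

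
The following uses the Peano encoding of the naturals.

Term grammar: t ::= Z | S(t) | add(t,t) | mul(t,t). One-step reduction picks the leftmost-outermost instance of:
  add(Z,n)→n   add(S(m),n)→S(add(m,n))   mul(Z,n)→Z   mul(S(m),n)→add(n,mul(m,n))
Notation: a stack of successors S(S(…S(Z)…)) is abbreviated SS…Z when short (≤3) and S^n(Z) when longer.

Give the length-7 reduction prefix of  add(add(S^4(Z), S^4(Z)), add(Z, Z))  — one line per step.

Answer: after 7 steps: S(S(S(add(S(add(Z, S^4(Z))), add(Z, Z)))))

Working:
  start: add(add(S^4(Z), S^4(Z)), add(Z, Z))
  [1] add(S(add(SSSZ, S^4(Z))), add(Z, Z))
  [2] S(add(add(SSSZ, S^4(Z)), add(Z, Z)))
  [3] S(add(S(add(SSZ, S^4(Z))), add(Z, Z)))
  [4] S(S(add(add(SSZ, S^4(Z)), add(Z, Z))))
  [5] S(S(add(S(add(SZ, S^4(Z))), add(Z, Z))))
  [6] S(S(S(add(add(SZ, S^4(Z)), add(Z, Z)))))
  [7] S(S(S(add(S(add(Z, S^4(Z))), add(Z, Z)))))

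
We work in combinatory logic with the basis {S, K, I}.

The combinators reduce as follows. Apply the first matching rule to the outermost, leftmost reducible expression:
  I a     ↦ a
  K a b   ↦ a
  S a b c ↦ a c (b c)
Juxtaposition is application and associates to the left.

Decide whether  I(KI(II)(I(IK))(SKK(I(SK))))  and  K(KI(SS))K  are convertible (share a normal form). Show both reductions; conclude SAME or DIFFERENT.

Term A:
  start: I(KI(II)(I(IK))(SKK(I(SK))))
  step 1: KI(II)(I(IK))(SKK(I(SK)))
  step 2: I(I(IK))(SKK(I(SK)))
  step 3: I(IK)(SKK(I(SK)))
  step 4: IK(SKK(I(SK)))
  step 5: K(SKK(I(SK)))
  step 6: K(K(I(SK))(K(I(SK))))
  step 7: K(I(SK))
  step 8: K(SK)

Term B:
  start: K(KI(SS))K
  step 1: KI(SS)
  step 2: I

Answer: DIFFERENT — A ⇓ K(SK), B ⇓ I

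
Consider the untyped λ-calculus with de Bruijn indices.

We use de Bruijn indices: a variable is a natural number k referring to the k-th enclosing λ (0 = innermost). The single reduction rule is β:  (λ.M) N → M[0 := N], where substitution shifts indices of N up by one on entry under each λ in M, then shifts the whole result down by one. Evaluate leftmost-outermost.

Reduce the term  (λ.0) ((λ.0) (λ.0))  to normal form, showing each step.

Answer: normal form = λ.0  (in 2 steps)

Working:
  start: (λ.0) ((λ.0) (λ.0))
  →1  (λ.0) (λ.0)
  →2  λ.0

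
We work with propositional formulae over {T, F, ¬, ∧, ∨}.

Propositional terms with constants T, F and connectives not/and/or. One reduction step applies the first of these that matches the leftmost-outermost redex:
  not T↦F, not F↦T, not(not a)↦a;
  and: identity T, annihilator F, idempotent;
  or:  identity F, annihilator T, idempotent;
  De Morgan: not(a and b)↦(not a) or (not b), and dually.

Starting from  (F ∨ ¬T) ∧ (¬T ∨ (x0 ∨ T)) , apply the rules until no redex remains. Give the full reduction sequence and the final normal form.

  start: (F ∨ ¬T) ∧ (¬T ∨ (x0 ∨ T))
  →1  ¬T ∧ (¬T ∨ (x0 ∨ T))
  →2  F ∧ (¬T ∨ (x0 ∨ T))
  →3  F

Answer: normal form = F  (in 3 steps)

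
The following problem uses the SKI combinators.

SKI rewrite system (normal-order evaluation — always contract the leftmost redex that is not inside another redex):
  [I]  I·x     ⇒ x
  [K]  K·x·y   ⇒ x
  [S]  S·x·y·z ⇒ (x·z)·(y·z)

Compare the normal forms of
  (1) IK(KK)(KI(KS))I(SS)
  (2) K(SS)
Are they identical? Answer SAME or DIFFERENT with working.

Term A:
  start: IK(KK)(KI(KS))I(SS)
  →1  K(KK)(KI(KS))I(SS)
  →2  KKI(SS)
  →3  K(SS)

Term B:
  start: K(SS)

Answer: SAME — A ⇓ K(SS), B ⇓ K(SS)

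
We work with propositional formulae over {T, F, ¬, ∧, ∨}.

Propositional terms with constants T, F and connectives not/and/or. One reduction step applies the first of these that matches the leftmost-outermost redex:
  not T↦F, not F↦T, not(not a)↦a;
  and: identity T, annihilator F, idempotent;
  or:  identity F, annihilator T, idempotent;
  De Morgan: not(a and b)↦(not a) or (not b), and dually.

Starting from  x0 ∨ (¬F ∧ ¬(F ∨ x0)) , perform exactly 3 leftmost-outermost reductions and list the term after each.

  start: x0 ∨ (¬F ∧ ¬(F ∨ x0))
  →1  x0 ∨ (T ∧ ¬(F ∨ x0))
  →2  x0 ∨ ¬(F ∨ x0)
  →3  x0 ∨ (¬F ∧ ¬x0)

Answer: after 3 steps: x0 ∨ (¬F ∧ ¬x0)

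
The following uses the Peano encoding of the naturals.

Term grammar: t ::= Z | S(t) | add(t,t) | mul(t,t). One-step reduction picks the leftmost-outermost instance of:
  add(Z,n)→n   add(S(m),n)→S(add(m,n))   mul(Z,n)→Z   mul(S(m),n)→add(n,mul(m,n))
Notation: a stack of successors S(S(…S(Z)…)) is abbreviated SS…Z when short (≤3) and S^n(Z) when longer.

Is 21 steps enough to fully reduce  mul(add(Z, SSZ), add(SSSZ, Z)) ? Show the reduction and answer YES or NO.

  start: mul(add(Z, SSZ), add(SSSZ, Z))
  →1  mul(SSZ, add(SSSZ, Z))
  →2  add(add(SSSZ, Z), mul(SZ, add(SSSZ, Z)))
  →3  add(S(add(SSZ, Z)), mul(SZ, add(SSSZ, Z)))
  →4  S(add(add(SSZ, Z), mul(SZ, add(SSSZ, Z))))
  →5  S(add(S(add(SZ, Z)), mul(SZ, add(SSSZ, Z))))
  →6  S(S(add(add(SZ, Z), mul(SZ, add(SSSZ, Z)))))
  →7  S(S(add(S(add(Z, Z)), mul(SZ, add(SSSZ, Z)))))
  →8  S(S(S(add(add(Z, Z), mul(SZ, add(SSSZ, Z))))))
  →9  S(S(S(add(Z, mul(SZ, add(SSSZ, Z))))))
  →10  S(S(S(mul(SZ, add(SSSZ, Z)))))
  →11  S(S(S(add(add(SSSZ, Z), mul(Z, add(SSSZ, Z))))))
  →12  S(S(S(add(S(add(SSZ, Z)), mul(Z, add(SSSZ, Z))))))
  →13  S(S(S(S(add(add(SSZ, Z), mul(Z, add(SSSZ, Z)))))))
  →14  S(S(S(S(add(S(add(SZ, Z)), mul(Z, add(SSSZ, Z)))))))
  →15  S(S(S(S(S(add(add(SZ, Z), mul(Z, add(SSSZ, Z))))))))
  →16  S(S(S(S(S(add(S(add(Z, Z)), mul(Z, add(SSSZ, Z))))))))
  →17  S(S(S(S(S(S(add(add(Z, Z), mul(Z, add(SSSZ, Z)))))))))
  →18  S(S(S(S(S(S(add(Z, mul(Z, add(SSSZ, Z)))))))))
  →19  S(S(S(S(S(S(mul(Z, add(SSSZ, Z))))))))
  →20  S^6(Z)

Answer: YES — reaches normal form S^6(Z) in 20 ≤ 21 steps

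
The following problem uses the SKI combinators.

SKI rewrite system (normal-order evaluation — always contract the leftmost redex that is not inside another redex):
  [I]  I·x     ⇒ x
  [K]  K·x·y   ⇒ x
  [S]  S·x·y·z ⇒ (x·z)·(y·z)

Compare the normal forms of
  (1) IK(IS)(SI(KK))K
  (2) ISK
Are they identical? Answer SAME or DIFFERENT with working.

Term A:
  start: IK(IS)(SI(KK))K
  [1] K(IS)(SI(KK))K
  [2] ISK
  [3] SK

Term B:
  start: ISK
  [1] SK

Answer: SAME — A ⇓ SK, B ⇓ SK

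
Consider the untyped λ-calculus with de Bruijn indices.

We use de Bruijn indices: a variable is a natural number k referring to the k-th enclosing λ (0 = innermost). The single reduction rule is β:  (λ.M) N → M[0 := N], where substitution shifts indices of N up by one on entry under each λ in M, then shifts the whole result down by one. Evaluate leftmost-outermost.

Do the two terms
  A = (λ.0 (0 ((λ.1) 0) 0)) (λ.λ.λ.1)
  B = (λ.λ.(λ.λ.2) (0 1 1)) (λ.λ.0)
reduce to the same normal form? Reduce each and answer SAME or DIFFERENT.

Term A:
  start: (λ.0 (0 ((λ.1) 0) 0)) (λ.λ.λ.1)
  [1] (λ.λ.λ.1) ((λ.λ.λ.1) ((λ.λ.λ.λ.1) (λ.λ.λ.1)) (λ.λ.λ.1))
  [2] λ.λ.1

Term B:
  start: (λ.λ.(λ.λ.2) (0 1 1)) (λ.λ.0)
  [1] λ.(λ.λ.2) (0 (λ.λ.0) (λ.λ.0))
  [2] λ.λ.1

Answer: SAME — A ⇓ λ.λ.1, B ⇓ λ.λ.1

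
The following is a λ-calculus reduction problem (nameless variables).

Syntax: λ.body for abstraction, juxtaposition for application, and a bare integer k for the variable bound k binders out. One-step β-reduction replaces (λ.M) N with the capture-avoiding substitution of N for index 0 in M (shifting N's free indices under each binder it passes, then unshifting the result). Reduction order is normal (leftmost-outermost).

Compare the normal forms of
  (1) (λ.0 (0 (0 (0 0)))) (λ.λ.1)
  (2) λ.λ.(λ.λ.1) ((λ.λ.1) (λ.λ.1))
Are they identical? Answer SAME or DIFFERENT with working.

Answer: SAME — A ⇓ λ.λ.λ.λ.λ.λ.1, B ⇓ λ.λ.λ.λ.λ.λ.1

Reduction:
Term A:
  start: (λ.0 (0 (0 (0 0)))) (λ.λ.1)
  step 1: (λ.λ.1) ((λ.λ.1) ((λ.λ.1) ((λ.λ.1) (λ.λ.1))))
  step 2: λ.(λ.λ.1) ((λ.λ.1) ((λ.λ.1) (λ.λ.1)))
  step 3: λ.λ.(λ.λ.1) ((λ.λ.1) (λ.λ.1))
  step 4: λ.λ.λ.(λ.λ.1) (λ.λ.1)
  step 5: λ.λ.λ.λ.λ.λ.1

Term B:
  start: λ.λ.(λ.λ.1) ((λ.λ.1) (λ.λ.1))
  step 1: λ.λ.λ.(λ.λ.1) (λ.λ.1)
  step 2: λ.λ.λ.λ.λ.λ.1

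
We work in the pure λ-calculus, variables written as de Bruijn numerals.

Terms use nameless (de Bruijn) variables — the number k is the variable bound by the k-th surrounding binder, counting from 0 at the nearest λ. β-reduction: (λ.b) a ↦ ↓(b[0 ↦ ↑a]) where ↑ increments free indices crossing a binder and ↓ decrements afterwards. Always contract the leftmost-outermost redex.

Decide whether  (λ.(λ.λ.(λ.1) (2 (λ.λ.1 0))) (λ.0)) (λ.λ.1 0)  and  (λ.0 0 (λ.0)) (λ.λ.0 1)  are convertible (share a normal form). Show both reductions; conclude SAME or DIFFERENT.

Answer: DIFFERENT — A ⇓ λ.0, B ⇓ λ.λ.0 1

Working:
Term A:
  start: (λ.(λ.λ.(λ.1) (2 (λ.λ.1 0))) (λ.0)) (λ.λ.1 0)
  [1] (λ.λ.(λ.1) ((λ.λ.1 0) (λ.λ.1 0))) (λ.0)
  [2] λ.(λ.1) ((λ.λ.1 0) (λ.λ.1 0))
  [3] λ.0

Term B:
  start: (λ.0 0 (λ.0)) (λ.λ.0 1)
  [1] (λ.λ.0 1) (λ.λ.0 1) (λ.0)
  [2] (λ.0 (λ.λ.0 1)) (λ.0)
  [3] (λ.0) (λ.λ.0 1)
  [4] λ.λ.0 1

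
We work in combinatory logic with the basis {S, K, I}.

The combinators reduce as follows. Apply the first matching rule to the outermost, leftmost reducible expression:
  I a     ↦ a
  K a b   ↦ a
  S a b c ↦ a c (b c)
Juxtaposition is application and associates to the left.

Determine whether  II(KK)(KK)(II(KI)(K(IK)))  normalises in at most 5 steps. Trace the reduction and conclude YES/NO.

Answer: NO — after 5 steps the term is K(KI(K(IK))), not yet normal

Reduction:
  start: II(KK)(KK)(II(KI)(K(IK)))
  [1] I(KK)(KK)(II(KI)(K(IK)))
  [2] KK(KK)(II(KI)(K(IK)))
  [3] K(II(KI)(K(IK)))
  [4] K(I(KI)(K(IK)))
  [5] K(KI(K(IK)))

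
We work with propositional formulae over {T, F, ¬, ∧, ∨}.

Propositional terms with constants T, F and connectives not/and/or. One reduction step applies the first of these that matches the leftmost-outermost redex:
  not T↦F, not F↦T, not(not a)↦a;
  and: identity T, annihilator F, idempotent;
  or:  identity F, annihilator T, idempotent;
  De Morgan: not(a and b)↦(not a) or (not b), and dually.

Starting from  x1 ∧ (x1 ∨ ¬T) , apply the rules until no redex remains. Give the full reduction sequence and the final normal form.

Answer: normal form = x1  (in 3 steps)

Reduction:
  start: x1 ∧ (x1 ∨ ¬T)
  [1] x1 ∧ (x1 ∨ F)
  [2] x1 ∧ x1
  [3] x1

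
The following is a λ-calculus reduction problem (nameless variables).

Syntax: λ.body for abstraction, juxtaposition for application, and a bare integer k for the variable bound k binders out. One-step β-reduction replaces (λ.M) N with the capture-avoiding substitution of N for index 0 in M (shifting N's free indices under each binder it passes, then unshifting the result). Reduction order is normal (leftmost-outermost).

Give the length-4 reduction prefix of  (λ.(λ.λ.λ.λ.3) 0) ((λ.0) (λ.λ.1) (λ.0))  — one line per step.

  start: (λ.(λ.λ.λ.λ.3) 0) ((λ.0) (λ.λ.1) (λ.0))
  step 1: (λ.λ.λ.λ.3) ((λ.0) (λ.λ.1) (λ.0))
  step 2: λ.λ.λ.(λ.0) (λ.λ.1) (λ.0)
  step 3: λ.λ.λ.(λ.λ.1) (λ.0)
  step 4: λ.λ.λ.λ.λ.0

Answer: after 4 steps: λ.λ.λ.λ.λ.0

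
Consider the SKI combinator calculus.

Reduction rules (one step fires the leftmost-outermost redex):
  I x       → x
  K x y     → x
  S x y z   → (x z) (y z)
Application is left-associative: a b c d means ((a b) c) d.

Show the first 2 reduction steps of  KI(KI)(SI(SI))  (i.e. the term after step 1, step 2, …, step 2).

Answer: after 2 steps: SI(SI)

Working:
  start: KI(KI)(SI(SI))
  [1] I(SI(SI))
  [2] SI(SI)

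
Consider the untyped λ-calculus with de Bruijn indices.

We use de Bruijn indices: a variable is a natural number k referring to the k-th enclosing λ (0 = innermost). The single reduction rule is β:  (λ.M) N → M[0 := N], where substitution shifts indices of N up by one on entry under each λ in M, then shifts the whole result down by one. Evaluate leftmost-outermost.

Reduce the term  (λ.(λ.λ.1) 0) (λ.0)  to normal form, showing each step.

  start: (λ.(λ.λ.1) 0) (λ.0)
  →1  (λ.λ.1) (λ.0)
  →2  λ.λ.0

Answer: normal form = λ.λ.0  (in 2 steps)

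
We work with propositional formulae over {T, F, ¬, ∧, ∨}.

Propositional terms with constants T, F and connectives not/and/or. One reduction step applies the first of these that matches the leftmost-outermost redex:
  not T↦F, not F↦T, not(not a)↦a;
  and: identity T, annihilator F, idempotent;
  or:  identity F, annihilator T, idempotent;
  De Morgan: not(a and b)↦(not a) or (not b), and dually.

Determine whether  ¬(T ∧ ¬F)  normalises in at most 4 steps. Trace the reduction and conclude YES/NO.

Answer: YES — reaches normal form F in 4 ≤ 4 steps

Reduction:
  start: ¬(T ∧ ¬F)
  [1] ¬T ∨ ¬¬F
  [2] F ∨ ¬¬F
  [3] ¬¬F
  [4] F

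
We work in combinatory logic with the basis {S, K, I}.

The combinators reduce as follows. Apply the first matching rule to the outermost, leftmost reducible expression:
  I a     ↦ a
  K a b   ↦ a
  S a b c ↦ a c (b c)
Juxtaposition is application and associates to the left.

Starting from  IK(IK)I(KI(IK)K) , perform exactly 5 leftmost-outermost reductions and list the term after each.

  start: IK(IK)I(KI(IK)K)
  →1  K(IK)I(KI(IK)K)
  →2  IK(KI(IK)K)
  →3  K(KI(IK)K)
  →4  K(IK)
  →5  KK

Answer: after 5 steps: KK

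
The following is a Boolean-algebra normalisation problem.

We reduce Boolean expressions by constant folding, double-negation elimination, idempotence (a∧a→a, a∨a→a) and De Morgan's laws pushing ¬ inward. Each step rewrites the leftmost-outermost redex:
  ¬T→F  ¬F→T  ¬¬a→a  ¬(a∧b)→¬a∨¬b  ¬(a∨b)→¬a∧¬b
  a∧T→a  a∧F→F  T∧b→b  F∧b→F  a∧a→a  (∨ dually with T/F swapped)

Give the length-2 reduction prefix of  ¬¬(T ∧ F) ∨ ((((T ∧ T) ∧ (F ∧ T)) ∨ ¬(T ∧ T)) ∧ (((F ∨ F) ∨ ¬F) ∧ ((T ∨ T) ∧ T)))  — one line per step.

  start: ¬¬(T ∧ F) ∨ ((((T ∧ T) ∧ (F ∧ T)) ∨ ¬(T ∧ T)) ∧ (((F ∨ F) ∨ ¬F) ∧ ((T ∨ T) ∧ T)))
  →1  (T ∧ F) ∨ ((((T ∧ T) ∧ (F ∧ T)) ∨ ¬(T ∧ T)) ∧ (((F ∨ F) ∨ ¬F) ∧ ((T ∨ T) ∧ T)))
  →2  F ∨ ((((T ∧ T) ∧ (F ∧ T)) ∨ ¬(T ∧ T)) ∧ (((F ∨ F) ∨ ¬F) ∧ ((T ∨ T) ∧ T)))

Answer: after 2 steps: F ∨ ((((T ∧ T) ∧ (F ∧ T)) ∨ ¬(T ∧ T)) ∧ (((F ∨ F) ∨ ¬F) ∧ ((T ∨ T) ∧ T)))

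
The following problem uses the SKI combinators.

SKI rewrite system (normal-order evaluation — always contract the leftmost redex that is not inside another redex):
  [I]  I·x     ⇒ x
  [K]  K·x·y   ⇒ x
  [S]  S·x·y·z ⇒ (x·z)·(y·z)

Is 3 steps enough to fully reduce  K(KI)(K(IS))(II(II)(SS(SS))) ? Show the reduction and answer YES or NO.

  start: K(KI)(K(IS))(II(II)(SS(SS)))
  [1] KI(II(II)(SS(SS)))
  [2] I

Answer: YES — reaches normal form I in 2 ≤ 3 steps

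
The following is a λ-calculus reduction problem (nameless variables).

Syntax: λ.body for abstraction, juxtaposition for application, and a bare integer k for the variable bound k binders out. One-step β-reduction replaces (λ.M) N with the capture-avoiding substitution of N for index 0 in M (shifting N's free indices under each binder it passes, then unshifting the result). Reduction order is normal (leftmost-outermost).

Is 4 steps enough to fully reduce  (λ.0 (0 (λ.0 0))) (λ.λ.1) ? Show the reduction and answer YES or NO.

  start: (λ.0 (0 (λ.0 0))) (λ.λ.1)
  [1] (λ.λ.1) ((λ.λ.1) (λ.0 0))
  [2] λ.(λ.λ.1) (λ.0 0)
  [3] λ.λ.λ.0 0

Answer: YES — reaches normal form λ.λ.λ.0 0 in 3 ≤ 4 steps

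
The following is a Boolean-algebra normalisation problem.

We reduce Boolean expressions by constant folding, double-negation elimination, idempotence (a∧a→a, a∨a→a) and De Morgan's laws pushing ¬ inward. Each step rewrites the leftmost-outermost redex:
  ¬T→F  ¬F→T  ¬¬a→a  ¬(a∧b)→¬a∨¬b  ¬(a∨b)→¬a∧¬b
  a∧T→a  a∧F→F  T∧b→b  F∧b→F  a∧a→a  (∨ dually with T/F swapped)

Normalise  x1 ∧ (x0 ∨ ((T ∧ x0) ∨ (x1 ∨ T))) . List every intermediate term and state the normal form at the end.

Answer: normal form = x1  (in 5 steps)

Working:
  start: x1 ∧ (x0 ∨ ((T ∧ x0) ∨ (x1 ∨ T)))
  [1] x1 ∧ (x0 ∨ (x0 ∨ (x1 ∨ T)))
  [2] x1 ∧ (x0 ∨ (x0 ∨ T))
  [3] x1 ∧ (x0 ∨ T)
  [4] x1 ∧ T
  [5] x1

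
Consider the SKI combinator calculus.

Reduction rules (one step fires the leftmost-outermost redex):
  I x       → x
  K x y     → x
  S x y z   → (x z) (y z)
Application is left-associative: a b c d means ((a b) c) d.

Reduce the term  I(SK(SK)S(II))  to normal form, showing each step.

  start: I(SK(SK)S(II))
  step 1: SK(SK)S(II)
  step 2: KS(SKS)(II)
  step 3: S(II)
  step 4: SI

Answer: normal form = SI  (in 4 steps)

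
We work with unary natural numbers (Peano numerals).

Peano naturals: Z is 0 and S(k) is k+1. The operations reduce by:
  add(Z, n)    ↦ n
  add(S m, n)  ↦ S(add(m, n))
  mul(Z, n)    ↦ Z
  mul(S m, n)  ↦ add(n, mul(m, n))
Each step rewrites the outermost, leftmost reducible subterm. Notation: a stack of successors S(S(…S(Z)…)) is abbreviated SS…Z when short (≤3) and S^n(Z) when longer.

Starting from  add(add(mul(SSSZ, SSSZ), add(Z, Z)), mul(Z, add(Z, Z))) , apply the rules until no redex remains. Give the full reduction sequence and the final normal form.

Answer: normal form = S^9(Z)  (in 38 steps)

Derivation:
  start: add(add(mul(SSSZ, SSSZ), add(Z, Z)), mul(Z, add(Z, Z)))
  →1  add(add(add(SSSZ, mul(SSZ, SSSZ)), add(Z, Z)), mul(Z, add(Z, Z)))
  →2  add(add(S(add(SSZ, mul(SSZ, SSSZ))), add(Z, Z)), mul(Z, add(Z, Z)))
  →3  add(S(add(add(SSZ, mul(SSZ, SSSZ)), add(Z, Z))), mul(Z, add(Z, Z)))
  →4  S(add(add(add(SSZ, mul(SSZ, SSSZ)), add(Z, Z)), mul(Z, add(Z, Z))))
  →5  S(add(add(S(add(SZ, mul(SSZ, SSSZ))), add(Z, Z)), mul(Z, add(Z, Z))))
  →6  S(add(S(add(add(SZ, mul(SSZ, SSSZ)), add(Z, Z))), mul(Z, add(Z, Z))))
  →7  S(S(add(add(add(SZ, mul(SSZ, SSSZ)), add(Z, Z)), mul(Z, add(Z, Z)))))
  →8  S(S(add(add(S(add(Z, mul(SSZ, SSSZ))), add(Z, Z)), mul(Z, add(Z, Z)))))
  →9  S(S(add(S(add(add(Z, mul(SSZ, SSSZ)), add(Z, Z))), mul(Z, add(Z, Z)))))
  →10  S(S(S(add(add(add(Z, mul(SSZ, SSSZ)), add(Z, Z)), mul(Z, add(Z, Z))))))
  →11  S(S(S(add(add(mul(SSZ, SSSZ), add(Z, Z)), mul(Z, add(Z, Z))))))
  →12  S(S(S(add(add(add(SSSZ, mul(SZ, SSSZ)), add(Z, Z)), mul(Z, add(Z, Z))))))
  →13  S(S(S(add(add(S(add(SSZ, mul(SZ, SSSZ))), add(Z, Z)), mul(Z, add(Z, Z))))))
  →14  S(S(S(add(S(add(add(SSZ, mul(SZ, SSSZ)), add(Z, Z))), mul(Z, add(Z, Z))))))
  →15  S(S(S(S(add(add(add(SSZ, mul(SZ, SSSZ)), add(Z, Z)), mul(Z, add(Z, Z)))))))
  →16  S(S(S(S(add(add(S(add(SZ, mul(SZ, SSSZ))), add(Z, Z)), mul(Z, add(Z, Z)))))))
  →17  S(S(S(S(add(S(add(add(SZ, mul(SZ, SSSZ)), add(Z, Z))), mul(Z, add(Z, Z)))))))
  →18  S(S(S(S(S(add(add(add(SZ, mul(SZ, SSSZ)), add(Z, Z)), mul(Z, add(Z, Z))))))))
  →19  S(S(S(S(S(add(add(S(add(Z, mul(SZ, SSSZ))), add(Z, Z)), mul(Z, add(Z, Z))))))))
  →20  S(S(S(S(S(add(S(add(add(Z, mul(SZ, SSSZ)), add(Z, Z))), mul(Z, add(Z, Z))))))))
  →21  S(S(S(S(S(S(add(add(add(Z, mul(SZ, SSSZ)), add(Z, Z)), mul(Z, add(Z, Z)))))))))
  →22  S(S(S(S(S(S(add(add(mul(SZ, SSSZ), add(Z, Z)), mul(Z, add(Z, Z)))))))))
  →23  S(S(S(S(S(S(add(add(add(SSSZ, mul(Z, SSSZ)), add(Z, Z)), mul(Z, add(Z, Z)))))))))
  →24  S(S(S(S(S(S(add(add(S(add(SSZ, mul(Z, SSSZ))), add(Z, Z)), mul(Z, add(Z, Z)))))))))
  →25  S(S(S(S(S(S(add(S(add(add(SSZ, mul(Z, SSSZ)), add(Z, Z))), mul(Z, add(Z, Z)))))))))
  →26  S(S(S(S(S(S(S(add(add(add(SSZ, mul(Z, SSSZ)), add(Z, Z)), mul(Z, add(Z, Z))))))))))
  →27  S(S(S(S(S(S(S(add(add(S(add(SZ, mul(Z, SSSZ))), add(Z, Z)), mul(Z, add(Z, Z))))))))))
  →28  S(S(S(S(S(S(S(add(S(add(add(SZ, mul(Z, SSSZ)), add(Z, Z))), mul(Z, add(Z, Z))))))))))
  →29  S(S(S(S(S(S(S(S(add(add(add(SZ, mul(Z, SSSZ)), add(Z, Z)), mul(Z, add(Z, Z)))))))))))
  →30  S(S(S(S(S(S(S(S(add(add(S(add(Z, mul(Z, SSSZ))), add(Z, Z)), mul(Z, add(Z, Z)))))))))))
  →31  S(S(S(S(S(S(S(S(add(S(add(add(Z, mul(Z, SSSZ)), add(Z, Z))), mul(Z, add(Z, Z)))))))))))
  →32  S(S(S(S(S(S(S(S(S(add(add(add(Z, mul(Z, SSSZ)), add(Z, Z)), mul(Z, add(Z, Z))))))))))))
  →33  S(S(S(S(S(S(S(S(S(add(add(mul(Z, SSSZ), add(Z, Z)), mul(Z, add(Z, Z))))))))))))
  →34  S(S(S(S(S(S(S(S(S(add(add(Z, add(Z, Z)), mul(Z, add(Z, Z))))))))))))
  →35  S(S(S(S(S(S(S(S(S(add(add(Z, Z), mul(Z, add(Z, Z))))))))))))
  →36  S(S(S(S(S(S(S(S(S(add(Z, mul(Z, add(Z, Z))))))))))))
  →37  S(S(S(S(S(S(S(S(S(mul(Z, add(Z, Z)))))))))))
  →38  S^9(Z)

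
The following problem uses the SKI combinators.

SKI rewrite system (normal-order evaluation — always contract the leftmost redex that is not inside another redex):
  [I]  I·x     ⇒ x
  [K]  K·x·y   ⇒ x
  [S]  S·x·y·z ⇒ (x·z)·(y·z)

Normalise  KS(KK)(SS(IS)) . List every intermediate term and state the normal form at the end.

Answer: normal form = S(SSS)  (in 2 steps)

Working:
  start: KS(KK)(SS(IS))
  →1  S(SS(IS))
  →2  S(SSS)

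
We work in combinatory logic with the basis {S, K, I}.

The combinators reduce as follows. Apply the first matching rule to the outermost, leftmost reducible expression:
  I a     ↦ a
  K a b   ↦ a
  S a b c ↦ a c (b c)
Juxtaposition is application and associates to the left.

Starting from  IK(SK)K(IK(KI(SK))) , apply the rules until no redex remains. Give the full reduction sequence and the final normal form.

  start: IK(SK)K(IK(KI(SK)))
  [1] K(SK)K(IK(KI(SK)))
  [2] SK(IK(KI(SK)))
  [3] SK(K(KI(SK)))
  [4] SK(KI)

Answer: normal form = SK(KI)  (in 4 steps)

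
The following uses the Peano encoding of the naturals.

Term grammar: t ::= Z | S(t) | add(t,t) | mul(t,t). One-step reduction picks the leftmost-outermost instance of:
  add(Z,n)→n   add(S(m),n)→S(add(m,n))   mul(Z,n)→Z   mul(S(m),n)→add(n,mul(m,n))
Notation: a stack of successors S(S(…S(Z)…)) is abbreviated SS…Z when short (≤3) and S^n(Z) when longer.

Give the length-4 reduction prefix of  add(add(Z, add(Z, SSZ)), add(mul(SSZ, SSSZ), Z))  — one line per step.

  start: add(add(Z, add(Z, SSZ)), add(mul(SSZ, SSSZ), Z))
  [1] add(add(Z, SSZ), add(mul(SSZ, SSSZ), Z))
  [2] add(SSZ, add(mul(SSZ, SSSZ), Z))
  [3] S(add(SZ, add(mul(SSZ, SSSZ), Z)))
  [4] S(S(add(Z, add(mul(SSZ, SSSZ), Z))))

Answer: after 4 steps: S(S(add(Z, add(mul(SSZ, SSSZ), Z))))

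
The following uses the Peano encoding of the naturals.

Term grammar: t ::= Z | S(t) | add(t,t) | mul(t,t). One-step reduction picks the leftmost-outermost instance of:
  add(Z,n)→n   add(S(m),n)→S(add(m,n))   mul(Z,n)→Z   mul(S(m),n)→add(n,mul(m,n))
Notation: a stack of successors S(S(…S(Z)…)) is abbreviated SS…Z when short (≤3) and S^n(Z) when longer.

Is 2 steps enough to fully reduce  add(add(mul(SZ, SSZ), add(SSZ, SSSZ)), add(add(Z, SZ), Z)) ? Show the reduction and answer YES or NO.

Answer: NO — after 2 steps the term is add(add(S(add(SZ, mul(Z, SSZ))), add(SSZ, SSSZ)), add(add(Z, SZ), Z)), not yet normal

Reduction:
  start: add(add(mul(SZ, SSZ), add(SSZ, SSSZ)), add(add(Z, SZ), Z))
  step 1: add(add(add(SSZ, mul(Z, SSZ)), add(SSZ, SSSZ)), add(add(Z, SZ), Z))
  step 2: add(add(S(add(SZ, mul(Z, SSZ))), add(SSZ, SSSZ)), add(add(Z, SZ), Z))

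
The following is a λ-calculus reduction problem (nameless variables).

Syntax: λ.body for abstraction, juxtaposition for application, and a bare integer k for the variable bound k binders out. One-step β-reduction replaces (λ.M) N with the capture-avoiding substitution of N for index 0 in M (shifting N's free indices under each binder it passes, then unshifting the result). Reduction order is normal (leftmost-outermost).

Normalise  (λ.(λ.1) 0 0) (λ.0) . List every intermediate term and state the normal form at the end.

  start: (λ.(λ.1) 0 0) (λ.0)
  [1] (λ.λ.0) (λ.0) (λ.0)
  [2] (λ.0) (λ.0)
  [3] λ.0

Answer: normal form = λ.0  (in 3 steps)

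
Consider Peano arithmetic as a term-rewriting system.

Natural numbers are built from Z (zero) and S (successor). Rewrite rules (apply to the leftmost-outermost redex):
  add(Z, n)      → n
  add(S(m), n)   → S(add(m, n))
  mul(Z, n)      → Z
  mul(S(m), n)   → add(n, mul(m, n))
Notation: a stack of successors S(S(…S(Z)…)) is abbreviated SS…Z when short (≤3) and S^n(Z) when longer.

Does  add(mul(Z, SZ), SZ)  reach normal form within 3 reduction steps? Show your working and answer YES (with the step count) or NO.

  start: add(mul(Z, SZ), SZ)
  →1  add(Z, SZ)
  →2  SZ

Answer: YES — reaches normal form SZ in 2 ≤ 3 steps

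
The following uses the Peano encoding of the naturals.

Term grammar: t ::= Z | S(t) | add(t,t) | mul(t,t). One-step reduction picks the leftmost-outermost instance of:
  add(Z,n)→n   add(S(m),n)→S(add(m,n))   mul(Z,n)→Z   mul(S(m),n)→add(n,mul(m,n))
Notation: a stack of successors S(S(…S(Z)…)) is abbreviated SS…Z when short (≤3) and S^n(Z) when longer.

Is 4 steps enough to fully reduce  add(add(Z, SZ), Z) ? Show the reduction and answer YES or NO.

Answer: YES — reaches normal form SZ in 3 ≤ 4 steps

Working:
  start: add(add(Z, SZ), Z)
  step 1: add(SZ, Z)
  step 2: S(add(Z, Z))
  step 3: SZ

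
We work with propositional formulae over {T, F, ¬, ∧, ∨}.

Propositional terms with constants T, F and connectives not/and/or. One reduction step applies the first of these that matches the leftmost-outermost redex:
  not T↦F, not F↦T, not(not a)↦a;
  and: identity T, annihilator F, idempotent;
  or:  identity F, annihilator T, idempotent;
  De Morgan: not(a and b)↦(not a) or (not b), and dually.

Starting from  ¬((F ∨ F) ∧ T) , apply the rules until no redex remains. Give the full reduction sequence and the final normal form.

Answer: normal form = T  (in 5 steps)

Reduction:
  start: ¬((F ∨ F) ∧ T)
  →1  ¬(F ∨ F) ∨ ¬T
  →2  (¬F ∧ ¬F) ∨ ¬T
  →3  ¬F ∨ ¬T
  →4  T ∨ ¬T
  →5  T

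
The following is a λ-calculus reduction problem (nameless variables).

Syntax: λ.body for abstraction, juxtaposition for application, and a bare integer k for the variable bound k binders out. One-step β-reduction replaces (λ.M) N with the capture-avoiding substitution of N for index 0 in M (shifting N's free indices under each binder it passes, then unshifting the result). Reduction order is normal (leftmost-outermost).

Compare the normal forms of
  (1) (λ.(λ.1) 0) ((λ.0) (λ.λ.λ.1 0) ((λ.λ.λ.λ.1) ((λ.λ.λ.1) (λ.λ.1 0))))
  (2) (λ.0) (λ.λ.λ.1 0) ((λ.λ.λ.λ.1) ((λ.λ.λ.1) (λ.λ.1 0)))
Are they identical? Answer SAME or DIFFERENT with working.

Answer: SAME — A ⇓ λ.λ.1 0, B ⇓ λ.λ.1 0

Derivation:
Term A:
  start: (λ.(λ.1) 0) ((λ.0) (λ.λ.λ.1 0) ((λ.λ.λ.λ.1) ((λ.λ.λ.1) (λ.λ.1 0))))
  [1] (λ.(λ.0) (λ.λ.λ.1 0) ((λ.λ.λ.λ.1) ((λ.λ.λ.1) (λ.λ.1 0)))) ((λ.0) (λ.λ.λ.1 0) ((λ.λ.λ.λ.1) ((λ.λ.λ.1) (λ.λ.1 0))))
  [2] (λ.0) (λ.λ.λ.1 0) ((λ.λ.λ.λ.1) ((λ.λ.λ.1) (λ.λ.1 0)))
  [3] (λ.λ.λ.1 0) ((λ.λ.λ.λ.1) ((λ.λ.λ.1) (λ.λ.1 0)))
  [4] λ.λ.1 0

Term B:
  start: (λ.0) (λ.λ.λ.1 0) ((λ.λ.λ.λ.1) ((λ.λ.λ.1) (λ.λ.1 0)))
  [1] (λ.λ.λ.1 0) ((λ.λ.λ.λ.1) ((λ.λ.λ.1) (λ.λ.1 0)))
  [2] λ.λ.1 0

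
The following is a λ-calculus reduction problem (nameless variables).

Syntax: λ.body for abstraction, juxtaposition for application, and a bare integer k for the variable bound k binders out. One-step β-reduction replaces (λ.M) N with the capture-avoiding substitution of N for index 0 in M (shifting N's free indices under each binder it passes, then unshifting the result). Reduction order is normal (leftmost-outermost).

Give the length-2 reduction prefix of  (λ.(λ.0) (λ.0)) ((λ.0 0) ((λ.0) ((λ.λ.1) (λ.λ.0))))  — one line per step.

Answer: after 2 steps: λ.0

Working:
  start: (λ.(λ.0) (λ.0)) ((λ.0 0) ((λ.0) ((λ.λ.1) (λ.λ.0))))
  [1] (λ.0) (λ.0)
  [2] λ.0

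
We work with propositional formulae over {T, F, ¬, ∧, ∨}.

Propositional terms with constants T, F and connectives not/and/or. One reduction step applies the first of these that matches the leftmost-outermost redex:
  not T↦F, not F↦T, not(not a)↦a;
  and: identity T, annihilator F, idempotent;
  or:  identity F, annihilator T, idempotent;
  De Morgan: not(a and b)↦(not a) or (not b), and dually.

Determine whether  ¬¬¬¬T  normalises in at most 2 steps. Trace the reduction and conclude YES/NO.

Answer: YES — reaches normal form T in 2 ≤ 2 steps

Derivation:
  start: ¬¬¬¬T
  →1  ¬¬T
  →2  T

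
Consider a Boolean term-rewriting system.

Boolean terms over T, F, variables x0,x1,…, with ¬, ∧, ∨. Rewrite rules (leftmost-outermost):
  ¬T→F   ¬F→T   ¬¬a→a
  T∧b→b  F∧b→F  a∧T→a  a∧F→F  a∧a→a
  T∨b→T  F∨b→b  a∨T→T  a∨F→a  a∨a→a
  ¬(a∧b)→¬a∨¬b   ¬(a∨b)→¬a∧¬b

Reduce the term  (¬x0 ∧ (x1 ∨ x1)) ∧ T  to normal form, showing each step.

  start: (¬x0 ∧ (x1 ∨ x1)) ∧ T
  [1] ¬x0 ∧ (x1 ∨ x1)
  [2] ¬x0 ∧ x1

Answer: normal form = ¬x0 ∧ x1  (in 2 steps)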